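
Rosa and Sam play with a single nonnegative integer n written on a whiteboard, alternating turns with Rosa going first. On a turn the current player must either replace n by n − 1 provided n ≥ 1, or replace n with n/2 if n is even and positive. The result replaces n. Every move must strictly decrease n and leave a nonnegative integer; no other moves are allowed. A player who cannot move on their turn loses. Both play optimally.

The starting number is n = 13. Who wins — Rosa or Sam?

Sam wins.

Classify positions by backward induction: terminal positions (no move available) are L. From any other position, the mover wins iff some move reaches an L.
n=0: no move → L
n=1: reaches L-position 0 → W
n=2: only reaches 1(W), which is W → L
n=3: reaches L-position 2 → W
n=4: reaches L-position 2 → W
n=5: only reaches 4(W), which is W → L
n=6: reaches L-position 5 → W
n=7: only reaches 6(W), which is W → L
n=8: reaches L-position 7 → W
n=9: only reaches 8(W), which is W → L
n=10: reaches L-position 5 → W
n=11: only reaches 10(W), which is W → L
n=12: reaches L-position 11 → W
n=13: only reaches 12(W), which is W → L
Every move from 13 reaches a W position, so the mover loses.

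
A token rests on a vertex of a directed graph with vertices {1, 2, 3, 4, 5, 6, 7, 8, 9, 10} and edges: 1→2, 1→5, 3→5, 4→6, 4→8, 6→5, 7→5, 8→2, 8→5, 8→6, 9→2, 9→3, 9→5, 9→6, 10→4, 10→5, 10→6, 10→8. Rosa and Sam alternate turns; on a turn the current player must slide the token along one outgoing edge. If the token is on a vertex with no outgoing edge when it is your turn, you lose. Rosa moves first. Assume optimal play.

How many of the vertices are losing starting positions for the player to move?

Classify positions by backward induction: terminal positions (no move available) are L. From any other position, the mover wins iff some move reaches an L.
Every edge goes from a vertex to one that appears earlier in the order 5, 2, 1, 6, 7, 8, 3, 4, 10, 9, so processing vertices in that order labels each vertex after all of its successors.
5: no outgoing edge → L
2: no outgoing edge → L
1: W (go to 2, an L position)
6: W (go to 5, an L position)
7: W (go to 5, an L position)
8: W (go to 2, an L position)
3: W (go to 5, an L position)
4: L (options 8(W), 6(W) are all W)
10: W (go to 4, an L position)
9: W (go to 2, an L position)
The L vertices are 2, 4, 5; that is 3 in all.

3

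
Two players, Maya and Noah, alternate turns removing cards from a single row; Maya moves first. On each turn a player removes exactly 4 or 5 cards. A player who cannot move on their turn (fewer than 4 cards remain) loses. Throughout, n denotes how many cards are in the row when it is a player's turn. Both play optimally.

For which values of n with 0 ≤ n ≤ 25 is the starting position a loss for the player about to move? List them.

Use the standard recursion: the mover loses at a terminal position; elsewhere, the mover wins exactly when some move hands the opponent an L position.
n=0: no move → L
n=1: no move → L
n=2: no move → L
n=3: no move → L
n=4: W (go to 0, an L position)
n=5: W (go to 1, an L position)
n=6: W (go to 2, an L position)
n=7: W (go to 3, an L position)
n=8: W (go to 3, an L position)
n=9: L (options 5(W), 4(W) are all W)
n=10: L (options 6(W), 5(W) are all W)
n=11: L (options 7(W), 6(W) are all W)
n=12: L (options 8(W), 7(W) are all W)
n=13: W (go to 9, an L position)
n=14: W (go to 10, an L position)
n=15: W (go to 11, an L position)
n=16: W (go to 12, an L position)
n=17: W (go to 12, an L position)
n=18: L (options 14(W), 13(W) are all W)
n=19: L (options 15(W), 14(W) are all W)
n=20: L (options 16(W), 15(W) are all W)
n=21: L (options 17(W), 16(W) are all W)
n=22: W (go to 18, an L position)
n=23: W (go to 19, an L position)
n=24: W (go to 20, an L position)
n=25: W (go to 21, an L position)
Reading off the rows marked L gives the requested list; there are 12 such values of n.

0, 1, 2, 3, 9, 10, 11, 12, 18, 19, 20, 21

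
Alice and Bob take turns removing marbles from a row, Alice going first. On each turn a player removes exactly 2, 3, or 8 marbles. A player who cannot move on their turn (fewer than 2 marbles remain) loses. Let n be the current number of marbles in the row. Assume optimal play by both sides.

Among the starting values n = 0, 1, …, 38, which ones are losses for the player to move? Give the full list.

Use the standard recursion: the mover loses at a terminal position; elsewhere, the mover wins exactly when some move hands the opponent an L position.
n=0: no move → L
n=1: no move → L
n=2: can move to 0, which is L ⇒ W
n=3: can move to 1, which is L ⇒ W
n=4: can move to 1, which is L ⇒ W
n=5: moves to 3(W), 2(W); every one is W ⇒ L
n=6: moves to 4(W), 3(W); every one is W ⇒ L
n=7: can move to 5, which is L ⇒ W
n=8: can move to 6, which is L ⇒ W
n=9: can move to 6, which is L ⇒ W
n=10: moves to 8(W), 7(W), 2(W); every one is W ⇒ L
n=11: moves to 9(W), 8(W), 3(W); every one is W ⇒ L
n=12: can move to 10, which is L ⇒ W
n=13: can move to 11, which is L ⇒ W
n=14: can move to 11, which is L ⇒ W
n=15: moves to 13(W), 12(W), 7(W); every one is W ⇒ L
n=16: moves to 14(W), 13(W), 8(W); every one is W ⇒ L
n=17: can move to 15, which is L ⇒ W
n=18: can move to 16, which is L ⇒ W
n=19: can move to 16, which is L ⇒ W
n=20: moves to 18(W), 17(W), 12(W); every one is W ⇒ L
n=21: moves to 19(W), 18(W), 13(W); every one is W ⇒ L
n=22: can move to 20, which is L ⇒ W
n=23: can move to 21, which is L ⇒ W
n=24: can move to 21, which is L ⇒ W
n=25: moves to 23(W), 22(W), 17(W); every one is W ⇒ L
n=26: moves to 24(W), 23(W), 18(W); every one is W ⇒ L
n=27: can move to 25, which is L ⇒ W
n=28: can move to 26, which is L ⇒ W
n=29: can move to 26, which is L ⇒ W
n=30: moves to 28(W), 27(W), 22(W); every one is W ⇒ L
n=31: moves to 29(W), 28(W), 23(W); every one is W ⇒ L
n=32: can move to 30, which is L ⇒ W
n=33: can move to 31, which is L ⇒ W
n=34: can move to 31, which is L ⇒ W
n=35: moves to 33(W), 32(W), 27(W); every one is W ⇒ L
n=36: moves to 34(W), 33(W), 28(W); every one is W ⇒ L
n=37: can move to 35, which is L ⇒ W
n=38: can move to 36, which is L ⇒ W
Reading off the rows marked L gives the requested list; there are 16 such values of n.

0, 1, 5, 6, 10, 11, 15, 16, 20, 21, 25, 26, 30, 31, 35, 36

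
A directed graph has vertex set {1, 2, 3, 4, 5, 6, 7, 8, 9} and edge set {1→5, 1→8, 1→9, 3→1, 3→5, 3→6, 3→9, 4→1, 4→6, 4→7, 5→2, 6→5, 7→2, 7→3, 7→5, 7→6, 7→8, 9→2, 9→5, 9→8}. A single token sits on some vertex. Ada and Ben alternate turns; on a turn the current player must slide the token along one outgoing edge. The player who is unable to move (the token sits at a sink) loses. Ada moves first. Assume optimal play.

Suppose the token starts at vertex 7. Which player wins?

Build the W/L table. Terminal = L. A non-terminal position is W if it has a move to some L; otherwise it is L.
Every edge goes from a vertex to one that appears earlier in the order 2, 8, 5, 9, 1, 6, 3, 7, 4, so processing vertices in that order labels each vertex after all of its successors.
2: no outgoing edge → L
8: no outgoing edge → L
5: can move to 2, which is L ⇒ W
9: can move to 8, which is L ⇒ W
1: can move to 8, which is L ⇒ W
6: the only move is to 5(W), a W ⇒ L
3: can move to 6, which is L ⇒ W
7: can move to 6, which is L ⇒ W
4: can move to 6, which is L ⇒ W
From 7 Ada can move to 6, reaching an L position.

Ada wins.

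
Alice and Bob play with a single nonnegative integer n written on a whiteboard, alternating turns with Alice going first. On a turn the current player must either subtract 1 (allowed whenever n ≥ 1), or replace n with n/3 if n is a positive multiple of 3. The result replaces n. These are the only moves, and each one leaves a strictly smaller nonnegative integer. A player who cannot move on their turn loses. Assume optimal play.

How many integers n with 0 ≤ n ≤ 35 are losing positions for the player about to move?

Build the W/L table. Terminal = L. A non-terminal position is W if it has a move to some L; otherwise it is L.
n=0: no move → L
n=1: reaches L-position 0 → W
n=2: only reaches 1(W), which is W → L
n=3: reaches L-position 2 → W
n=4: only reaches 3(W), which is W → L
n=5: reaches L-position 4 → W
n=6: reaches L-position 2 → W
n=7: only reaches 6(W), which is W → L
n=8: reaches L-position 7 → W
n=9: only reaches 3(W), 8(W), all W → L
n=10: reaches L-position 9 → W
n=11: only reaches 10(W), which is W → L
n=12: reaches L-position 4 → W
n=13: only reaches 12(W), which is W → L
n=14: reaches L-position 13 → W
n=15: only reaches 5(W), 14(W), all W → L
n=16: reaches L-position 15 → W
n=17: only reaches 16(W), which is W → L
n=18: reaches L-position 17 → W
n=19: only reaches 18(W), which is W → L
n=20: reaches L-position 19 → W
n=21: reaches L-position 7 → W
n=22: only reaches 21(W), which is W → L
n=23: reaches L-position 22 → W
n=24: only reaches 8(W), 23(W), all W → L
n=25: reaches L-position 24 → W
n=26: only reaches 25(W), which is W → L
n=27: reaches L-position 9 → W
n=28: only reaches 27(W), which is W → L
n=29: reaches L-position 28 → W
n=30: only reaches 10(W), 29(W), all W → L
n=31: reaches L-position 30 → W
n=32: only reaches 31(W), which is W → L
n=33: reaches L-position 11 → W
n=34: only reaches 33(W), which is W → L
n=35: reaches L-position 34 → W
L entries with 0 ≤ n ≤ 35: n = 0, 2, 4, 7, 9, 11, 13, 15, 17, 19, 22, 24, 26, 28, 30, 32, 34; that makes 17.

17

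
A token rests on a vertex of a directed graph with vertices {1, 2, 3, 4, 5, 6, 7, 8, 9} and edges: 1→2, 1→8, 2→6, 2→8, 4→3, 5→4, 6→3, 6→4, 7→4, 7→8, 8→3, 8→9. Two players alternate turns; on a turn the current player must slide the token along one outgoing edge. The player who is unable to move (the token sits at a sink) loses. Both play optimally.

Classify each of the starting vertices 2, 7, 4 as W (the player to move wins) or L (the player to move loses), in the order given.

Use the standard recursion: the mover loses at a terminal position; elsewhere, the mover wins exactly when some move hands the opponent an L position.
Every edge goes from a vertex to one that appears earlier in the order 3, 9, 8, 4, 6, 2, 7, 1, 5, so processing vertices in that order labels each vertex after all of its successors.
3: no outgoing edge → L
9: no outgoing edge → L
8: can move to 9, which is L ⇒ W
4: can move to 3, which is L ⇒ W
6: can move to 3, which is L ⇒ W
2: moves to 6(W), 8(W); every one is W ⇒ L
7: moves to 4(W), 8(W); every one is W ⇒ L
1: can move to 2, which is L ⇒ W
5: the only move is to 4(W), a W ⇒ L

2: L, 7: L, 4: W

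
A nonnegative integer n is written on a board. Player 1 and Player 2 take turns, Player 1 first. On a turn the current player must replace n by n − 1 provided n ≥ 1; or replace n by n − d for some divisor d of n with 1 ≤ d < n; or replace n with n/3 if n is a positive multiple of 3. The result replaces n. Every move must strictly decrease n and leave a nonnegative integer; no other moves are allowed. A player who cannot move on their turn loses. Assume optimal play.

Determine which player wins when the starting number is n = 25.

Label each position W (a win for the player to move) or L (a loss). A position with no legal move is L; any other position is W exactly when some move reaches an L, and L when every move reaches a W.
n=0: no move → L
n=1: can move to 0, which is L ⇒ W
n=2: the only move is to 1(W), a W ⇒ L
n=3: can move to 2, which is L ⇒ W
n=4: can move to 2, which is L ⇒ W
n=5: the only move is to 4(W), a W ⇒ L
n=6: can move to 2, which is L ⇒ W
n=7: the only move is to 6(W), a W ⇒ L
n=8: can move to 7, which is L ⇒ W
n=9: moves to 3(W), 6(W), 8(W); every one is W ⇒ L
n=10: can move to 5, which is L ⇒ W
n=11: the only move is to 10(W), a W ⇒ L
n=12: can move to 9, which is L ⇒ W
n=13: the only move is to 12(W), a W ⇒ L
n=14: can move to 7, which is L ⇒ W
n=15: can move to 5, which is L ⇒ W
n=16: moves to 8(W), 12(W), 14(W), 15(W); every one is W ⇒ L
n=17: can move to 16, which is L ⇒ W
n=18: can move to 9, which is L ⇒ W
n=19: the only move is to 18(W), a W ⇒ L
n=20: can move to 16, which is L ⇒ W
n=21: can move to 7, which is L ⇒ W
n=22: can move to 11, which is L ⇒ W
n=23: the only move is to 22(W), a W ⇒ L
n=24: can move to 16, which is L ⇒ W
n=25: moves to 20(W), 24(W); every one is W ⇒ L
The starting position 25 is L: whatever Player 1 does, the opponent receives a W position.

Player 2 wins.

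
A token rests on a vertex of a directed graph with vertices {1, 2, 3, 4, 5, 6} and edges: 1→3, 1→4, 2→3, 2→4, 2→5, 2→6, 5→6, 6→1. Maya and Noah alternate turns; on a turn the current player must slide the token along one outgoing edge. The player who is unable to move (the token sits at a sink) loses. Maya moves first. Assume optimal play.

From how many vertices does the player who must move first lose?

Label each position W (a win for the player to move) or L (a loss). A position with no legal move is L; any other position is W exactly when some move reaches an L, and L when every move reaches a W.
Every edge goes from a vertex to one that appears earlier in the order 4, 3, 1, 6, 5, 2, so processing vertices in that order labels each vertex after all of its successors.
4: no outgoing edge → L
3: no outgoing edge → L
1: reaches L-position 3 → W
6: only reaches 1(W), which is W → L
5: reaches L-position 6 → W
2: reaches L-position 6 → W
The L vertices are 3, 4, 6; that is 3 in all.

3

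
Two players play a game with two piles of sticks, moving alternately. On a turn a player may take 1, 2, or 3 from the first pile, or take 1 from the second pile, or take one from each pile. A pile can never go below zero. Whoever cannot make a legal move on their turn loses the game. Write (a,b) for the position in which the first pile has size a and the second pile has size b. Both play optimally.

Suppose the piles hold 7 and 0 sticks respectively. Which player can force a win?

The first player wins.

Classify positions by backward induction: terminal positions (no move available) are L. From any other position, the mover wins iff some move reaches an L.
No move ever increases a pile, so every position that can arise here has a ≤ 7 and b ≤ 0; it is enough to label the cells with 0 ≤ a ≤ 7 and 0 ≤ b ≤ 0.
Every move lowers a or b (never raises either), so fill the grid row by row in increasing a, and left to right within a row: each cell's successors are then already labelled.
      b=0
a=0:    L
a=1:    W
a=2:    W
a=3:    W
a=4:    L
a=5:    W
a=6:    W
a=7:    W
Cells with no legal move (terminal, hence L): (0,0).
The remaining L cells, each justified by listing all of its moves:
(4,0): →(3,0)(W), (2,0)(W), (1,0)(W) — all W, so L
Every other cell has at least one move into one of the L cells above, so it is W.
From (7,0) the player to move can move to (4,0), reaching an L position.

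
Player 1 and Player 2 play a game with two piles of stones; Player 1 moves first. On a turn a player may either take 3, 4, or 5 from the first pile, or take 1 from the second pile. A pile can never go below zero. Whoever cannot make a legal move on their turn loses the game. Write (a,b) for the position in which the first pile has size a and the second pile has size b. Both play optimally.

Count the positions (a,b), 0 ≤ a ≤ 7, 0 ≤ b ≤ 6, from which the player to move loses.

21

Positions with no move are L. A position that does have a move is losing for the player to move precisely when every available move leads to a winning position for the opponent. Fill in the labels:
Every move lowers a or b (never raises either), so fill the grid row by row in increasing a, and left to right within a row: each cell's successors are then already labelled.
      b=0  b=1  b=2  b=3  b=4  b=5  b=6
a=0:    L    W    L    W    L    W    L
a=1:    L    W    L    W    L    W    L
a=2:    L    W    L    W    L    W    L
a=3:    W    L    W    L    W    L    W
a=4:    W    L    W    L    W    L    W
a=5:    W    L    W    L    W    L    W
a=6:    W    W    W    W    W    W    W
a=7:    W    W    W    W    W    W    W
Cells with no legal move (terminal, hence L): (0,0), (1,0), (2,0).
The remaining L cells, each justified by listing all of its moves:
(0,2): →(0,1)(W) only, which is W, so L
(0,4): →(0,3)(W) only, which is W, so L
(0,6): →(0,5)(W) only, which is W, so L
(1,2): →(1,1)(W) only, which is W, so L
(1,4): →(1,3)(W) only, which is W, so L
(1,6): →(1,5)(W) only, which is W, so L
(2,2): →(2,1)(W) only, which is W, so L
(2,4): →(2,3)(W) only, which is W, so L
(2,6): →(2,5)(W) only, which is W, so L
(3,1): →(0,1)(W), (3,0)(W) — all W, so L
(3,3): →(0,3)(W), (3,2)(W) — all W, so L
(3,5): →(0,5)(W), (3,4)(W) — all W, so L
(4,1): →(1,1)(W), (0,1)(W), (4,0)(W) — all W, so L
(4,3): →(1,3)(W), (0,3)(W), (4,2)(W) — all W, so L
(4,5): →(1,5)(W), (0,5)(W), (4,4)(W) — all W, so L
(5,1): →(2,1)(W), (1,1)(W), (0,1)(W), (5,0)(W) — all W, so L
(5,3): →(2,3)(W), (1,3)(W), (0,3)(W), (5,2)(W) — all W, so L
(5,5): →(2,5)(W), (1,5)(W), (0,5)(W), (5,4)(W) — all W, so L
Every other cell has at least one move into one of the L cells above, so it is W.
L cells per row: a=0: 4, a=1: 4, a=2: 4, a=3: 3, a=4: 3, a=5: 3, a=6: 0, a=7: 0; total 21.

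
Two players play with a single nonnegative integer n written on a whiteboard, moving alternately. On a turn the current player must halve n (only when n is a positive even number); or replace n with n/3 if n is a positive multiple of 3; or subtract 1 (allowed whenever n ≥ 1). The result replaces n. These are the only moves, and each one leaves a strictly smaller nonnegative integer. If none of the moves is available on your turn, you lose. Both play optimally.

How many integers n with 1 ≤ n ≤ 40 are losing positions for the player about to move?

15

Positions with no move are L. A position that does have a move is losing for the player to move precisely when every available move leads to a winning position for the opponent. Fill in the labels:
n=0: no move → L
n=1: can move to 0, which is L ⇒ W
n=2: the only move is to 1(W), a W ⇒ L
n=3: can move to 2, which is L ⇒ W
n=4: can move to 2, which is L ⇒ W
n=5: the only move is to 4(W), a W ⇒ L
n=6: can move to 2, which is L ⇒ W
n=7: the only move is to 6(W), a W ⇒ L
n=8: can move to 7, which is L ⇒ W
n=9: moves to 3(W), 8(W); every one is W ⇒ L
n=10: can move to 5, which is L ⇒ W
n=11: the only move is to 10(W), a W ⇒ L
n=12: can move to 11, which is L ⇒ W
n=13: the only move is to 12(W), a W ⇒ L
n=14: can move to 7, which is L ⇒ W
n=15: can move to 5, which is L ⇒ W
n=16: moves to 8(W), 15(W); every one is W ⇒ L
n=17: can move to 16, which is L ⇒ W
n=18: can move to 9, which is L ⇒ W
n=19: the only move is to 18(W), a W ⇒ L
n=20: can move to 19, which is L ⇒ W
n=21: can move to 7, which is L ⇒ W
n=22: can move to 11, which is L ⇒ W
n=23: the only move is to 22(W), a W ⇒ L
n=24: can move to 23, which is L ⇒ W
n=25: the only move is to 24(W), a W ⇒ L
n=26: can move to 13, which is L ⇒ W
n=27: can move to 9, which is L ⇒ W
n=28: moves to 14(W), 27(W); every one is W ⇒ L
n=29: can move to 28, which is L ⇒ W
n=30: moves to 10(W), 15(W), 29(W); every one is W ⇒ L
n=31: can move to 30, which is L ⇒ W
n=32: can move to 16, which is L ⇒ W
n=33: can move to 11, which is L ⇒ W
n=34: moves to 17(W), 33(W); every one is W ⇒ L
n=35: can move to 34, which is L ⇒ W
n=36: moves to 12(W), 18(W), 35(W); every one is W ⇒ L
n=37: can move to 36, which is L ⇒ W
n=38: can move to 19, which is L ⇒ W
n=39: can move to 13, which is L ⇒ W
n=40: moves to 20(W), 39(W); every one is W ⇒ L
L entries with 1 ≤ n ≤ 40 (n=0 is outside the asked range and is not counted): n = 2, 5, 7, 9, 11, 13, 16, 19, 23, 25, 28, 30, 34, 36, 40; that makes 15.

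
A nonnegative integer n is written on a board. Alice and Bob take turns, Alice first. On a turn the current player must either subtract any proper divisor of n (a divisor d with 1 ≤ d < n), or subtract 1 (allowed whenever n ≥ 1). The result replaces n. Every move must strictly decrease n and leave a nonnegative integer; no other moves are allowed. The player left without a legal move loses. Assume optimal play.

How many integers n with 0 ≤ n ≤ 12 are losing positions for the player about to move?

Use the standard recursion: the mover loses at a terminal position; elsewhere, the mover wins exactly when some move hands the opponent an L position.
n=0: no move → L
n=1: can move to 0, which is L ⇒ W
n=2: the only move is to 1(W), a W ⇒ L
n=3: can move to 2, which is L ⇒ W
n=4: can move to 2, which is L ⇒ W
n=5: the only move is to 4(W), a W ⇒ L
n=6: can move to 5, which is L ⇒ W
n=7: the only move is to 6(W), a W ⇒ L
n=8: can move to 7, which is L ⇒ W
n=9: moves to 6(W), 8(W); every one is W ⇒ L
n=10: can move to 5, which is L ⇒ W
n=11: the only move is to 10(W), a W ⇒ L
n=12: can move to 9, which is L ⇒ W
L entries with 0 ≤ n ≤ 12: n = 0, 2, 5, 7, 9, 11; that makes 6.

6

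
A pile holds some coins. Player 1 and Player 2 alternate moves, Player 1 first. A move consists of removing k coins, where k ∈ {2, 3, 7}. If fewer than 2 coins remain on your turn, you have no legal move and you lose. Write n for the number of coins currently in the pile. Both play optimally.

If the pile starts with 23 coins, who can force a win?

Compute win/loss labels from the base case upward. A position with no move is L. Any other position is W if it can reach an L in one move, else L.
n=0: no move → L
n=1: no move → L
n=2: can move to 0, which is L ⇒ W
n=3: can move to 1, which is L ⇒ W
n=4: can move to 1, which is L ⇒ W
n=5: moves to 3(W), 2(W); every one is W ⇒ L
n=6: moves to 4(W), 3(W); every one is W ⇒ L
n=7: can move to 5, which is L ⇒ W
n=8: can move to 6, which is L ⇒ W
n=9: can move to 6, which is L ⇒ W
n=10: moves to 8(W), 7(W), 3(W); every one is W ⇒ L
n=11: moves to 9(W), 8(W), 4(W); every one is W ⇒ L
n=12: can move to 10, which is L ⇒ W
n=13: can move to 11, which is L ⇒ W
n=14: can move to 11, which is L ⇒ W
n=15: moves to 13(W), 12(W), 8(W); every one is W ⇒ L
n=16: moves to 14(W), 13(W), 9(W); every one is W ⇒ L
n=17: can move to 15, which is L ⇒ W
n=18: can move to 16, which is L ⇒ W
n=19: can move to 16, which is L ⇒ W
n=20: moves to 18(W), 17(W), 13(W); every one is W ⇒ L
n=21: moves to 19(W), 18(W), 14(W); every one is W ⇒ L
n=22: can move to 20, which is L ⇒ W
n=23: can move to 21, which is L ⇒ W
From 23 Player 1 can remove 2, leaving 21, reaching an L position.

Player 1 wins.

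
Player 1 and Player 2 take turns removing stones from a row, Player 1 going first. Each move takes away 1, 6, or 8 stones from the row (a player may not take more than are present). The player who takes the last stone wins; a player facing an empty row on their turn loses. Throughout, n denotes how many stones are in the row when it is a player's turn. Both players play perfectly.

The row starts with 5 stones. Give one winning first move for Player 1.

Remove 1, leaving 4.

Compute win/loss labels from the base case upward. A position with no move is L. Any other position is W if it can reach an L in one move, else L.
n=0: no move → L
n=1: →0(L), so W
n=2: →1(W) only, which is W, so L
n=3: →2(L), so W
n=4: →3(W) only, which is W, so L
n=5: →4(L), so W
From 5, the L positions reachable in one move are: 4.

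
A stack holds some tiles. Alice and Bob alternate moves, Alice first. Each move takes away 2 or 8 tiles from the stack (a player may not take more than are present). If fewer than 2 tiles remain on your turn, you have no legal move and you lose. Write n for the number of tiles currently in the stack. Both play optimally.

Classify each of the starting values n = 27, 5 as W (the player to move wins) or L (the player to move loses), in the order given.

Label each position W (a win for the player to move) or L (a loss). A position with no legal move is L; any other position is W exactly when some move reaches an L, and L when every move reaches a W.
n=0: no move → L
n=1: no move → L
n=2: →0(L), so W
n=3: →1(L), so W
n=4: →2(W) only, which is W, so L
n=5: →3(W) only, which is W, so L
n=6: →4(L), so W
n=7: →5(L), so W
n=8: →0(L), so W
n=9: →1(L), so W
n=10: →8(W), 2(W) — all W, so L
n=11: →9(W), 3(W) — all W, so L
n=12: →10(L), so W
n=13: →11(L), so W
n=14: →12(W), 6(W) — all W, so L
n=15: →13(W), 7(W) — all W, so L
n=16: →14(L), so W
n=17: →15(L), so W
n=18: →10(L), so W
n=19: →11(L), so W
n=20: →18(W), 12(W) — all W, so L
n=21: →19(W), 13(W) — all W, so L
n=22: →20(L), so W
n=23: →21(L), so W
n=24: →22(W), 16(W) — all W, so L
n=25: →23(W), 17(W) — all W, so L
n=26: →24(L), so W
n=27: →25(L), so W

27: W, 5: L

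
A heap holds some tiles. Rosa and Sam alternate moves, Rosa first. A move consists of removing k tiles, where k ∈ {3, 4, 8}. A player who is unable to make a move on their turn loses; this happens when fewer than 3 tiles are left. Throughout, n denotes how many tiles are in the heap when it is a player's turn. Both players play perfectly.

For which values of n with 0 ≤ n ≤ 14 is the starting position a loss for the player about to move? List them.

0, 1, 2, 7, 12, 13, 14

Positions with no move are L. A position that does have a move is losing for the player to move precisely when every available move leads to a winning position for the opponent. Fill in the labels:
n=0: no move → L
n=1: no move → L
n=2: no move → L
n=3: reaches L-position 0 → W
n=4: reaches L-position 1 → W
n=5: reaches L-position 2 → W
n=6: reaches L-position 2 → W
n=7: only reaches 4(W), 3(W), all W → L
n=8: reaches L-position 0 → W
n=9: reaches L-position 1 → W
n=10: reaches L-position 7 → W
n=11: reaches L-position 7 → W
n=12: only reaches 9(W), 8(W), 4(W), all W → L
n=13: only reaches 10(W), 9(W), 5(W), all W → L
n=14: only reaches 11(W), 10(W), 6(W), all W → L
The losing starting values of n are exactly the entries labelled L in this table (7 of them).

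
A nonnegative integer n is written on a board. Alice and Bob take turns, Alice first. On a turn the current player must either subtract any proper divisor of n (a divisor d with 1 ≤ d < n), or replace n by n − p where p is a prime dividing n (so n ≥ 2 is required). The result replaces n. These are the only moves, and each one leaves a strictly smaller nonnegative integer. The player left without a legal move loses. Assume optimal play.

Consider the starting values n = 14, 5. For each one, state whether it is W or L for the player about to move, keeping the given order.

14: L, 5: W

Label each position W (a win for the player to move) or L (a loss). A position with no legal move is L; any other position is W exactly when some move reaches an L, and L when every move reaches a W.
n=0: no move → L
n=1: no move → L
n=2: reaches L-position 0 → W
n=3: reaches L-position 0 → W
n=4: only reaches 2(W), 3(W), all W → L
n=5: reaches L-position 0 → W
n=6: reaches L-position 4 → W
n=7: reaches L-position 0 → W
n=8: reaches L-position 4 → W
n=9: only reaches 6(W), 8(W), all W → L
n=10: reaches L-position 9 → W
n=11: reaches L-position 0 → W
n=12: reaches L-position 9 → W
n=13: reaches L-position 0 → W
n=14: only reaches 7(W), 12(W), 13(W), all W → L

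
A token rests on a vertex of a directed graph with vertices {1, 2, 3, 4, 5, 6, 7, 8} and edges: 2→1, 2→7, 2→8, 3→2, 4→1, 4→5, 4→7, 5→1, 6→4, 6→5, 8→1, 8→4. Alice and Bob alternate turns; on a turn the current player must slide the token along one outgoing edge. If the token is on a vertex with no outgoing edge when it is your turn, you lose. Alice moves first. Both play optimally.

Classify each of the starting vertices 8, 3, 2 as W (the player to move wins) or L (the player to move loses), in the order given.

Label each position W (a win for the player to move) or L (a loss). A position with no legal move is L; any other position is W exactly when some move reaches an L, and L when every move reaches a W.
Every edge goes from a vertex to one that appears earlier in the order 1, 7, 5, 4, 8, 6, 2, 3, so processing vertices in that order labels each vertex after all of its successors.
1: no outgoing edge → L
7: no outgoing edge → L
5: can move to 1, which is L ⇒ W
4: can move to 7, which is L ⇒ W
8: can move to 1, which is L ⇒ W
6: moves to 4(W), 5(W); every one is W ⇒ L
2: can move to 7, which is L ⇒ W
3: the only move is to 2(W), a W ⇒ L

8: W, 3: L, 2: W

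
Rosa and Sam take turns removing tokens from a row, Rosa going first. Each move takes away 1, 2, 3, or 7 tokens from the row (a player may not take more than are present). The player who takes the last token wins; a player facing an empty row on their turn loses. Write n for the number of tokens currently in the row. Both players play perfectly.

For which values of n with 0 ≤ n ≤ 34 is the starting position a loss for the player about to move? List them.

0, 4, 8, 12, 16, 20, 24, 28, 32

Work bottom-up. With no move the player to move loses. Otherwise the position is W if at least one move leads to an L position for the opponent, and L if every move leads to a W.
n=0: no move → L
n=1: →0(L), so W
n=2: →0(L), so W
n=3: →0(L), so W
n=4: →3(W), 2(W), 1(W) — all W, so L
n=5: →4(L), so W
n=6: →4(L), so W
n=7: →4(L), so W
n=8: →7(W), 6(W), 5(W), 1(W) — all W, so L
n=9: →8(L), so W
n=10: →8(L), so W
n=11: →8(L), so W
n=12: →11(W), 10(W), 9(W), 5(W) — all W, so L
n=13: →12(L), so W
n=14: →12(L), so W
n=15: →12(L), so W
n=16: →15(W), 14(W), 13(W), 9(W) — all W, so L
n=17: →16(L), so W
n=18: →16(L), so W
n=19: →16(L), so W
n=20: →19(W), 18(W), 17(W), 13(W) — all W, so L
n=21: →20(L), so W
n=22: →20(L), so W
n=23: →20(L), so W
n=24: →23(W), 22(W), 21(W), 17(W) — all W, so L
n=25: →24(L), so W
n=26: →24(L), so W
n=27: →24(L), so W
n=28: →27(W), 26(W), 25(W), 21(W) — all W, so L
n=29: →28(L), so W
n=30: →28(L), so W
n=31: →28(L), so W
n=32: →31(W), 30(W), 29(W), 25(W) — all W, so L
n=33: →32(L), so W
n=34: →32(L), so W
Reading off the rows marked L gives the requested list; there are 9 such values of n.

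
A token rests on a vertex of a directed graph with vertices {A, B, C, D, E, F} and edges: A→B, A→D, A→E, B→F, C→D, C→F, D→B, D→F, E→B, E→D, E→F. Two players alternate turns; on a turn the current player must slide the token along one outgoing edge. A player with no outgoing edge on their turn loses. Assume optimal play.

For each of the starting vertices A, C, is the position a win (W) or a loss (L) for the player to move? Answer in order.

Classify positions by backward induction: terminal positions (no move available) are L. From any other position, the mover wins iff some move reaches an L.
Every edge goes from a vertex to one that appears earlier in the order F, B, D, E, C, A, so processing vertices in that order labels each vertex after all of its successors.
F: no outgoing edge → L
B: W (go to F, an L position)
D: W (go to F, an L position)
E: W (go to F, an L position)
C: W (go to F, an L position)
A: L (options E(W), D(W), B(W) are all W)

A: L, C: W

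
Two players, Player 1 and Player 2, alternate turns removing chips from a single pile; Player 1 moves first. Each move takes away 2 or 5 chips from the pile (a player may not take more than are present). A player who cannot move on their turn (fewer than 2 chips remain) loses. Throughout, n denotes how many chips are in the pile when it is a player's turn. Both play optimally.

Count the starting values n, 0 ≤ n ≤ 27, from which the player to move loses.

12

Compute win/loss labels from the base case upward. A position with no move is L. Any other position is W if it can reach an L in one move, else L.
n=0: no move → L
n=1: no move → L
n=2: reaches L-position 0 → W
n=3: reaches L-position 1 → W
n=4: only reaches 2(W), which is W → L
n=5: reaches L-position 0 → W
n=6: reaches L-position 4 → W
n=7: only reaches 5(W), 2(W), all W → L
n=8: only reaches 6(W), 3(W), all W → L
n=9: reaches L-position 7 → W
n=10: reaches L-position 8 → W
n=11: only reaches 9(W), 6(W), all W → L
n=12: reaches L-position 7 → W
n=13: reaches L-position 11 → W
n=14: only reaches 12(W), 9(W), all W → L
n=15: only reaches 13(W), 10(W), all W → L
n=16: reaches L-position 14 → W
n=17: reaches L-position 15 → W
n=18: only reaches 16(W), 13(W), all W → L
n=19: reaches L-position 14 → W
n=20: reaches L-position 18 → W
n=21: only reaches 19(W), 16(W), all W → L
n=22: only reaches 20(W), 17(W), all W → L
n=23: reaches L-position 21 → W
n=24: reaches L-position 22 → W
n=25: only reaches 23(W), 20(W), all W → L
n=26: reaches L-position 21 → W
n=27: reaches L-position 25 → W
L entries with 0 ≤ n ≤ 27: n = 0, 1, 4, 7, 8, 11, 14, 15, 18, 21, 22, 25; that makes 12.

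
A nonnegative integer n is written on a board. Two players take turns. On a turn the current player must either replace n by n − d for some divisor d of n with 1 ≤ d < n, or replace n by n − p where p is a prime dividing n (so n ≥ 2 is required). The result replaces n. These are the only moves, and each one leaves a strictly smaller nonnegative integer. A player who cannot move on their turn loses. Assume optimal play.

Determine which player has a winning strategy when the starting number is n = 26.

Work bottom-up. With no move the player to move loses. Otherwise the position is W if at least one move leads to an L position for the opponent, and L if every move leads to a W.
n=0: no move → L
n=1: no move → L
n=2: →0(L), so W
n=3: →0(L), so W
n=4: →2(W), 3(W) — all W, so L
n=5: →0(L), so W
n=6: →4(L), so W
n=7: →0(L), so W
n=8: →4(L), so W
n=9: →6(W), 8(W) — all W, so L
n=10: →9(L), so W
n=11: →0(L), so W
n=12: →9(L), so W
n=13: →0(L), so W
n=14: →7(W), 12(W), 13(W) — all W, so L
n=15: →14(L), so W
n=16: →14(L), so W
n=17: →0(L), so W
n=18: →9(L), so W
n=19: →0(L), so W
n=20: →10(W), 15(W), 16(W), 18(W), 19(W) — all W, so L
n=21: →14(L), so W
n=22: →20(L), so W
n=23: →0(L), so W
n=24: →20(L), so W
n=25: →20(L), so W
n=26: →13(W), 24(W), 25(W) — all W, so L
The starting position 26 is L: whatever the player to move does, the opponent receives a W position.

The second player wins.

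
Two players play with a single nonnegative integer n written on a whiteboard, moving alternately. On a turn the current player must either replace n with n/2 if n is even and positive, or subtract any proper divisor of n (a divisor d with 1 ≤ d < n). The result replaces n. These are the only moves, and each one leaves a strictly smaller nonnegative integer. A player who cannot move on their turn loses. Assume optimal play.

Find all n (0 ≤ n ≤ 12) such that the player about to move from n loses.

0, 1, 3, 5, 7, 9, 11

Compute win/loss labels from the base case upward. A position with no move is L. Any other position is W if it can reach an L in one move, else L.
n=0: no move → L
n=1: no move → L
n=2: →1(L), so W
n=3: →2(W) only, which is W, so L
n=4: →3(L), so W
n=5: →4(W) only, which is W, so L
n=6: →3(L), so W
n=7: →6(W) only, which is W, so L
n=8: →7(L), so W
n=9: →6(W), 8(W) — all W, so L
n=10: →5(L), so W
n=11: →10(W) only, which is W, so L
n=12: →9(L), so W
Reading off the rows marked L gives the requested list; there are 7 such values of n.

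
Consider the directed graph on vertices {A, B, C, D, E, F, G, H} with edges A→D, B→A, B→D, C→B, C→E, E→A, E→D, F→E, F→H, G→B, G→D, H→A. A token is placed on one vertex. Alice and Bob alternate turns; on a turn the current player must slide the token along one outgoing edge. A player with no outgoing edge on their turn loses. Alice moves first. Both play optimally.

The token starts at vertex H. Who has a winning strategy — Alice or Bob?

Use the standard recursion: the mover loses at a terminal position; elsewhere, the mover wins exactly when some move hands the opponent an L position.
Every edge goes from a vertex to one that appears earlier in the order D, A, B, G, E, H, F, C, so processing vertices in that order labels each vertex after all of its successors.
D: no outgoing edge → L
A: →D(L), so W
B: →D(L), so W
G: →D(L), so W
E: →D(L), so W
H: →A(W) only, which is W, so L
F: →H(L), so W
C: →E(W), B(W) — all W, so L
Every move from H reaches a W position, so the mover loses.

Bob wins.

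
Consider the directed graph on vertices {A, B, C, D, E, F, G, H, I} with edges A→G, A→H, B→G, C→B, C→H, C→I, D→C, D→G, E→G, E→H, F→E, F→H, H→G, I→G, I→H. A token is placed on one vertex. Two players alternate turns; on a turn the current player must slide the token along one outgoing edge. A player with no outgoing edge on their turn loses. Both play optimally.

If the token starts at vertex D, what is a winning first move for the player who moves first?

Move to C.

Use the standard recursion: the mover loses at a terminal position; elsewhere, the mover wins exactly when some move hands the opponent an L position.
Every edge goes from a vertex to one that appears earlier in the order G, B, H, E, I, C, A, D, F, so processing vertices in that order labels each vertex after all of its successors.
G: no outgoing edge → L
B: →G(L), so W
H: →G(L), so W
E: →G(L), so W
I: →G(L), so W
C: →I(W), H(W), B(W) — all W, so L
A: →G(L), so W
D: →C(L), so W
F: →E(W), H(W) — all W, so L
From D, the L positions reachable in one move are: C, G. Any move reaching one of these is winning.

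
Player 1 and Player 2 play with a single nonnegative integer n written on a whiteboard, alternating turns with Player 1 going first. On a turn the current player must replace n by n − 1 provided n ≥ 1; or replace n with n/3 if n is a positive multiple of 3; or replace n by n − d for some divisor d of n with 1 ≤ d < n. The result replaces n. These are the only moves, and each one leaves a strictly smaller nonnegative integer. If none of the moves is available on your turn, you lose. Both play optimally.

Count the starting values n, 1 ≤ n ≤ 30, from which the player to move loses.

Use the standard recursion: the mover loses at a terminal position; elsewhere, the mover wins exactly when some move hands the opponent an L position.
n=0: no move → L
n=1: W (go to 0, an L position)
n=2: L (sole option 1(W) is W)
n=3: W (go to 2, an L position)
n=4: W (go to 2, an L position)
n=5: L (sole option 4(W) is W)
n=6: W (go to 2, an L position)
n=7: L (sole option 6(W) is W)
n=8: W (go to 7, an L position)
n=9: L (options 3(W), 6(W), 8(W) are all W)
n=10: W (go to 5, an L position)
n=11: L (sole option 10(W) is W)
n=12: W (go to 9, an L position)
n=13: L (sole option 12(W) is W)
n=14: W (go to 7, an L position)
n=15: W (go to 5, an L position)
n=16: L (options 8(W), 12(W), 14(W), 15(W) are all W)
n=17: W (go to 16, an L position)
n=18: W (go to 9, an L position)
n=19: L (sole option 18(W) is W)
n=20: W (go to 16, an L position)
n=21: W (go to 7, an L position)
n=22: W (go to 11, an L position)
n=23: L (sole option 22(W) is W)
n=24: W (go to 16, an L position)
n=25: L (options 20(W), 24(W) are all W)
n=26: W (go to 13, an L position)
n=27: W (go to 9, an L position)
n=28: L (options 14(W), 21(W), 24(W), 26(W), 27(W) are all W)
n=29: W (go to 28, an L position)
n=30: W (go to 25, an L position)
L entries with 1 ≤ n ≤ 30 (n=0 is outside the asked range and is not counted): n = 2, 5, 7, 9, 11, 13, 16, 19, 23, 25, 28; that makes 11.

11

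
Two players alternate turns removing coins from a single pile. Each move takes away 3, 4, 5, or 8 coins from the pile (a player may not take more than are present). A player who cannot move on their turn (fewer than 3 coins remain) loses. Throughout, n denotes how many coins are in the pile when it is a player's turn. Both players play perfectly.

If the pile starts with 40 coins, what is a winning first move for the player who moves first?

Remove 5, leaving 35.

Work bottom-up. With no move the player to move loses. Otherwise the position is W if at least one move leads to an L position for the opponent, and L if every move leads to a W.
n=0: no move → L
n=1: no move → L
n=2: no move → L
n=3: →0(L), so W
n=4: →1(L), so W
n=5: →2(L), so W
n=6: →2(L), so W
n=7: →2(L), so W
n=8: →0(L), so W
n=9: →1(L), so W
n=10: →2(L), so W
n=11: →8(W), 7(W), 6(W), 3(W) — all W, so L
n=12: →9(W), 8(W), 7(W), 4(W) — all W, so L
n=13: →10(W), 9(W), 8(W), 5(W) — all W, so L
n=14: →11(L), so W
n=15: →12(L), so W
n=16: →13(L), so W
n=17: →13(L), so W
n=18: →13(L), so W
n=19: →11(L), so W
n=20: →12(L), so W
n=21: →13(L), so W
n=22: →19(W), 18(W), 17(W), 14(W) — all W, so L
n=23: →20(W), 19(W), 18(W), 15(W) — all W, so L
n=24: →21(W), 20(W), 19(W), 16(W) — all W, so L
n=25: →22(L), so W
n=26: →23(L), so W
n=27: →24(L), so W
n=28: →24(L), so W
n=29: →24(L), so W
n=30: →22(L), so W
n=31: →23(L), so W
n=32: →24(L), so W
n=33: →30(W), 29(W), 28(W), 25(W) — all W, so L
n=34: →31(W), 30(W), 29(W), 26(W) — all W, so L
n=35: →32(W), 31(W), 30(W), 27(W) — all W, so L
n=36: →33(L), so W
n=37: →34(L), so W
n=38: →35(L), so W
n=39: →35(L), so W
n=40: →35(L), so W
From 40, the L positions reachable in one move are: 35.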